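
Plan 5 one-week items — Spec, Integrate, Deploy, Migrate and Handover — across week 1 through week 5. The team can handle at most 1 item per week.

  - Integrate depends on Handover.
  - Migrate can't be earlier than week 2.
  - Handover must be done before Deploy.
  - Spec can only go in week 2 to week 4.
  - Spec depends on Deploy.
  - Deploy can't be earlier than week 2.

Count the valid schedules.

Splitting on Spec: it can be week 3 (2), week 4 (4). Listing each branch's schedules as (Integrate, Deploy, Migrate, Handover) by week number:
Spec=week 3: (4,2,5,1) (5,2,4,1) — 2.
Spec=week 4: (2,3,5,1) (3,2,5,1) (5,2,3,1) (5,3,2,1) — 4.
Summing: 2 + 4 = 6.

6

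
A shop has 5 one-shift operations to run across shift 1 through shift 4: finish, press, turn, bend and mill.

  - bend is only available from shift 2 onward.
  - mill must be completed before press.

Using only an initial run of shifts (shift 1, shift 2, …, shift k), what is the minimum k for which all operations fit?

2 shifts

The precedence chain requires at least 2 distinct shifts.
2 works (last occupied shift: shift 2): for example turn in shift 1, bend in shift 2, press in shift 2, finish in shift 1, mill in shift 1.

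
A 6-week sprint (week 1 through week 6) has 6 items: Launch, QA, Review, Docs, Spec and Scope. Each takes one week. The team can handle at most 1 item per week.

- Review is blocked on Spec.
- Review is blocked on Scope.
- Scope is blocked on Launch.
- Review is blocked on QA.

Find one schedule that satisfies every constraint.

Docs in week 6, QA in week 3, Launch in week 1, Review in week 5, Scope in week 2, Spec in week 4

Checking: Launch(week 1) before Scope(week 2); Scope(week 2) before Review(week 5); QA(week 3) before Review(week 5); Spec(week 4) before Review(week 5); max 1 per week (cap 1).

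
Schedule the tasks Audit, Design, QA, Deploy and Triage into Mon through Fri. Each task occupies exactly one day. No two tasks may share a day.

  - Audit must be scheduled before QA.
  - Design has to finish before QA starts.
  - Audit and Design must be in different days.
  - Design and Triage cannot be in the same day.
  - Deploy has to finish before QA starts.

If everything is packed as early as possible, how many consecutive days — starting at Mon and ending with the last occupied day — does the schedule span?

5 days

The precedence chain requires at least 2 distinct days.
With at most 1 per day and 5 tasks, at least 5 days are needed.
5 works (last occupied day: Fri): for example Design -> Tue; Triage -> Fri; Audit -> Mon; QA -> Thu; Deploy -> Wed.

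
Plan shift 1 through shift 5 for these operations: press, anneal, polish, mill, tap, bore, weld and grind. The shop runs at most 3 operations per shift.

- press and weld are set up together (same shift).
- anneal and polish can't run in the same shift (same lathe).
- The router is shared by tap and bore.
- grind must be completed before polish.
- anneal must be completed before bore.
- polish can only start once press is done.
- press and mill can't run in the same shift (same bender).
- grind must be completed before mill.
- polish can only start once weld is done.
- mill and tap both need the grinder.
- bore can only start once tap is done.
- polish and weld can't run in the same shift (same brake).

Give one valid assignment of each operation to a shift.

weld in shift 1, tap in shift 3, grind in shift 1, polish in shift 2, press in shift 1, bore in shift 4, mill in shift 2, anneal in shift 3

Checking: weld(shift 1) before polish(shift 2); press(shift 1) before polish(shift 2); grind(shift 1) before mill(shift 2); tap(shift 3) before bore(shift 4); anneal(shift 3) before bore(shift 4); grind(shift 1) before polish(shift 2); polish(shift 2) != weld(shift 1); anneal(shift 3) != polish(shift 2); tap(shift 3) != bore(shift 4); mill(shift 2) != tap(shift 3); press(shift 1) != mill(shift 2); press = weld = shift 1; max 3 per shift (cap 3).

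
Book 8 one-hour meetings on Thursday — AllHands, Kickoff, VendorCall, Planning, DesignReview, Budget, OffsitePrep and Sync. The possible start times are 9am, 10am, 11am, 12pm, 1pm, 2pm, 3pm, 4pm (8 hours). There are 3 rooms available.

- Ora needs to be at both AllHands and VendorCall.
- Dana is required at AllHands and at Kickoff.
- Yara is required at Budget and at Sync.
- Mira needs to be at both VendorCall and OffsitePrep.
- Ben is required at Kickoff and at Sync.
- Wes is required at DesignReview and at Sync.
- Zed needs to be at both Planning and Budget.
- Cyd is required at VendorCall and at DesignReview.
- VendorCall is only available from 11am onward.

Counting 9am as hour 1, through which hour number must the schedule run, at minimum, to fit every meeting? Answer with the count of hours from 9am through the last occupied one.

With at most 3 per hour and 8 meetings, at least 3 hours are needed.
VendorCall can't be placed before 11am — that is hour 3 counting from 9am — so the schedule must run through at least 3 hours.
3 works (last occupied hour: 11am): for example AllHands in 9am, Planning in 9am, Kickoff in 10am, OffsitePrep in 10am, Sync in 11am, Budget in 10am, DesignReview in 9am, VendorCall in 11am.

3 hours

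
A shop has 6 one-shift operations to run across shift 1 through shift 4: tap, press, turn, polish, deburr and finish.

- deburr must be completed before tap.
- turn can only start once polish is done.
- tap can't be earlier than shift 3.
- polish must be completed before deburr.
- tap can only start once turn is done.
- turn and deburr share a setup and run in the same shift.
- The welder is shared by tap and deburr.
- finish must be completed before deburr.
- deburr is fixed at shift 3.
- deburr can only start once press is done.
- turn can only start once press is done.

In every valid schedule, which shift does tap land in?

shift 4

tap's window is shift 3–shift 4.
deburr is fixed at shift 3, and tap can't share a shift with deburr.
So tap must be shift 4.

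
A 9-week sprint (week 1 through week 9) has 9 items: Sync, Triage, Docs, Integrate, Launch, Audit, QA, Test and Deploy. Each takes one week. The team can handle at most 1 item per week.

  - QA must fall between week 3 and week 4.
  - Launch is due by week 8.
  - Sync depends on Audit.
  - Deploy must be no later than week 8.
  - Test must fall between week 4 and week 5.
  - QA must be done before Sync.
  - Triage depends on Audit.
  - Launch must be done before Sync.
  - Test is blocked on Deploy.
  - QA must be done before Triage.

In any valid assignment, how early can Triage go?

week 4

Precedence pushes Triage to at least week 4.
Triage at week 4 is achievable: Integrate -> week 9, Audit -> week 2, QA -> week 3, Triage -> week 4, Launch -> week 6, Docs -> week 8, Test -> week 5, Sync -> week 7, Deploy -> week 1.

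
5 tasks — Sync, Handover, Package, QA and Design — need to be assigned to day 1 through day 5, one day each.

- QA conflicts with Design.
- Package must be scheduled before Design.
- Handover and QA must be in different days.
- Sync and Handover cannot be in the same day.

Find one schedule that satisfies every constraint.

QA -> day 1; Handover -> day 2; Design -> day 2; Sync -> day 1; Package -> day 1

Checking: Package(day 1) before Design(day 2); QA(day 1) != Design(day 2); Handover(day 2) != QA(day 1); Sync(day 1) != Handover(day 2).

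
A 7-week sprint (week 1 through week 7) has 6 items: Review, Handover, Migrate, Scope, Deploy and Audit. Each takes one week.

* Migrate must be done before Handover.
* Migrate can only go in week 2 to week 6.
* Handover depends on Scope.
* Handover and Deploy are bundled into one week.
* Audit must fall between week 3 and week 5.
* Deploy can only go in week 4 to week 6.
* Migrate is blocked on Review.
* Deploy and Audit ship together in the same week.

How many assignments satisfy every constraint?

33

Splitting on Review: it can be week 1 (18), week 2 (11), week 3 (4). Listing each branch's schedules as (Handover, Migrate, Scope, Deploy, Audit) by week number:
Review=week 1: (4,2,1,4,4) (4,2,2,4,4) (4,2,3,4,4) (4,3,1,4,4) (4,3,2,4,4) (4,3,3,4,4) (5,2,1,5,5) (5,2,2,5,5) (5,2,3,5,5) (5,2,4,5,5) (5,3,1,5,5) (5,3,2,5,5) (5,3,3,5,5) (5,3,4,5,5) (5,4,1,5,5) (5,4,2,5,5) (5,4,3,5,5) (5,4,4,5,5) — 18.
Review=week 2: (4,3,1,4,4) (4,3,2,4,4) (4,3,3,4,4) (5,3,1,5,5) (5,3,2,5,5) (5,3,3,5,5) (5,3,4,5,5) (5,4,1,5,5) (5,4,2,5,5) (5,4,3,5,5) (5,4,4,5,5) — 11.
Review=week 3: (5,4,1,5,5) (5,4,2,5,5) (5,4,3,5,5) (5,4,4,5,5) — 4.
Summing: 18 + 11 + 4 = 33.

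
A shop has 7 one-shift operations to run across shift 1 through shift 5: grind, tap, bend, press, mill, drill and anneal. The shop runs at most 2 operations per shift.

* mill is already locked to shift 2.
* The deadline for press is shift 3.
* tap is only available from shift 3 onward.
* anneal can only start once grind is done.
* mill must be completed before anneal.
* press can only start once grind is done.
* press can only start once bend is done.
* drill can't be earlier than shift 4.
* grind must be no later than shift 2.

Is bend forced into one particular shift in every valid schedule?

bend can be shift 1 (e.g. grind in shift 1; drill in shift 4; press in shift 2; tap in shift 3; bend in shift 1; mill in shift 2; anneal in shift 3) or shift 2 (e.g. drill=shift 4; bend=shift 2; mill=shift 2; tap=shift 3; press=shift 3; grind=shift 1; anneal=shift 4).

No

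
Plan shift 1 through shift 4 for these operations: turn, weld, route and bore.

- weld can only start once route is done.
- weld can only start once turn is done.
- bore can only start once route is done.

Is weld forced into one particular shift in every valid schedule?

weld can be shift 2 (e.g. route in shift 1; weld in shift 2; bore in shift 2; turn in shift 1) or shift 3 (e.g. route -> shift 1; bore -> shift 2; turn -> shift 1; weld -> shift 3).

No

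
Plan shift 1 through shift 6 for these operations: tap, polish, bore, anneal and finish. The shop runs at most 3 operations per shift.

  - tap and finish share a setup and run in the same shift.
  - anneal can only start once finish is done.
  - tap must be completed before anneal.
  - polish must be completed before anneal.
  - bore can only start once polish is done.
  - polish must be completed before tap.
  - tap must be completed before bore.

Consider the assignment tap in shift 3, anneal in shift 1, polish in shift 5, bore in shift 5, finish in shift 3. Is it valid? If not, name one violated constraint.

polish must be completed before tap — violated.
anneal can only start once finish is done — violated.
bore can only start once polish is done — violated.
tap must be completed before bore — holds.
polish must be completed before anneal — violated.
tap must be completed before anneal — violated.
tap and finish share a setup and run in the same shift — holds.
The shop runs at most 3 operations per shift — holds.

No — it violates: polish must be completed before anneal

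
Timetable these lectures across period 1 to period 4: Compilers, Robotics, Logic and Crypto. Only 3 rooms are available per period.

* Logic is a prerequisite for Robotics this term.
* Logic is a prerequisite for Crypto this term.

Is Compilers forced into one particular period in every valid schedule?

Compilers can be period 1 (e.g. Compilers in period 1; Robotics in period 2; Logic in period 1; Crypto in period 2) or period 2 (e.g. Crypto=period 2, Logic=period 1, Robotics=period 2, Compilers=period 2).

No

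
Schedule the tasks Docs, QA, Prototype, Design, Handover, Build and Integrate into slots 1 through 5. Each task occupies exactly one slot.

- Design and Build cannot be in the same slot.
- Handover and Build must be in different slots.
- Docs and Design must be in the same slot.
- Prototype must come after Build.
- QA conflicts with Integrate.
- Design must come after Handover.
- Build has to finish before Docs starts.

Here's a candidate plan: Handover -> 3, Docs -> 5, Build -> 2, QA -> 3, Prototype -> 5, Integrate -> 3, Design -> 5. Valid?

No — it violates: QA conflicts with Integrate

Docs and Design must be in the same slot — holds.
Design and Build cannot be in the same slot — holds.
Handover and Build must be in different slots — holds.
Build has to finish before Docs starts — holds.
QA conflicts with Integrate — violated.
Prototype must come after Build — holds.
Design must come after Handover — holds.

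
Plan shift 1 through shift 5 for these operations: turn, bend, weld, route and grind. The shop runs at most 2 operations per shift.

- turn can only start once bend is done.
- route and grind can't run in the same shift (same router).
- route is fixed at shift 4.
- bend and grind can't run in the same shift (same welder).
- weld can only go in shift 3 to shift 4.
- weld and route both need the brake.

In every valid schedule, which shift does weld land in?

weld's window is shift 3–shift 4.
route is fixed at shift 4, and weld can't share a shift with route.
So weld must be shift 3.

shift 3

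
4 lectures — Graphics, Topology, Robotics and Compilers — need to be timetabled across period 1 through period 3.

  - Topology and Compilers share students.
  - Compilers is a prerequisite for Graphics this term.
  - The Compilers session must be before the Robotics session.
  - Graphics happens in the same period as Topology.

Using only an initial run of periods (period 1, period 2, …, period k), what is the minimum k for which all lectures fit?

The precedence chain requires at least 2 distinct periods.
2 works (last occupied period: period 2): for example Graphics in period 2; Compilers in period 1; Robotics in period 2; Topology in period 2.

2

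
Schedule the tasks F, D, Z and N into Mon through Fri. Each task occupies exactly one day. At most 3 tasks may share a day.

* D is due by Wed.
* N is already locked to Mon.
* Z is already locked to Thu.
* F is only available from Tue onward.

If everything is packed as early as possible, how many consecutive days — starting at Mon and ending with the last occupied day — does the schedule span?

With at most 3 per day and 4 tasks, at least 2 days are needed.
Z can't be placed before Thu — that is day 4 counting from Mon — so the schedule must run through at least 4 days.
4 works (last occupied day: Thu): for example F=Tue, D=Mon, N=Mon, Z=Thu.

4 days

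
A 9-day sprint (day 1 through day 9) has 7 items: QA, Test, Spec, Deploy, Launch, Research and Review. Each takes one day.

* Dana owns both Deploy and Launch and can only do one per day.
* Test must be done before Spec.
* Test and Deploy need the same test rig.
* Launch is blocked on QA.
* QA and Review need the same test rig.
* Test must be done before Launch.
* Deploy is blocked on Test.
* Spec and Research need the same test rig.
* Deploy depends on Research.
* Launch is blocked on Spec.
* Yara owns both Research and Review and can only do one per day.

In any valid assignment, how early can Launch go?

day 3

Precedence pushes Launch to at least day 3.
Launch at day 3 is achievable: Research in day 1; Review in day 2; Test in day 1; Spec in day 2; Deploy in day 2; QA in day 1; Launch in day 3.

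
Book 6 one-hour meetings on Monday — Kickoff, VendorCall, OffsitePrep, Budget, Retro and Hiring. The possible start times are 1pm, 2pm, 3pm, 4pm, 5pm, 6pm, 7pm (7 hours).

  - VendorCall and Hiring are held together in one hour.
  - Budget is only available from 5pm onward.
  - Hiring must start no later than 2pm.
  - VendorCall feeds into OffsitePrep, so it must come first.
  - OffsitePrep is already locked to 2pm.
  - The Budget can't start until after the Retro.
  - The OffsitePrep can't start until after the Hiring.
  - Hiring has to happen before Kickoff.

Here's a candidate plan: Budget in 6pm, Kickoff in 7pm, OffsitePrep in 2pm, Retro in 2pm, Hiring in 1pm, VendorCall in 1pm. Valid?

Hiring must start no later than 2pm — holds.
The OffsitePrep can't start until after the Hiring — holds.
VendorCall feeds into OffsitePrep, so it must come first — holds.
Hiring has to happen before Kickoff — holds.
OffsitePrep is already locked to 2pm — holds.
Budget is only available from 5pm onward — holds.
VendorCall and Hiring are held together in one hour — holds.
The Budget can't start until after the Retro — holds.

Yes, all constraints hold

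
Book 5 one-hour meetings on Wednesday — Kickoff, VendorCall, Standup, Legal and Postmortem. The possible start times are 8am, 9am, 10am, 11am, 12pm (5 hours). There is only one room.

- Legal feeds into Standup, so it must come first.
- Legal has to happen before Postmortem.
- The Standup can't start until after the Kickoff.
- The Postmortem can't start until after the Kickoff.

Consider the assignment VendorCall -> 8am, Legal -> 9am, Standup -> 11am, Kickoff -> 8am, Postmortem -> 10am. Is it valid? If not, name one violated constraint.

Legal has to happen before Postmortem — holds.
The Postmortem can't start until after the Kickoff — holds.
There is only one room — violated.
The Standup can't start until after the Kickoff — holds.
Legal feeds into Standup, so it must come first — holds.

No — it violates: There is only one room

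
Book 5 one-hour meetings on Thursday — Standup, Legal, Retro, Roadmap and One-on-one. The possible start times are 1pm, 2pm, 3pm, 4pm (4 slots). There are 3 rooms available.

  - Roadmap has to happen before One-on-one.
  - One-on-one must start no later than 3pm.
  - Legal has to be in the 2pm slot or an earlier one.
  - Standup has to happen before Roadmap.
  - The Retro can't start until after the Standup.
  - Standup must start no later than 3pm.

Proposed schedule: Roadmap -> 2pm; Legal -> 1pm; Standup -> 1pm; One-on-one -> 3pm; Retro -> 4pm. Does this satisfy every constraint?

Valid

Standup must start no later than 3pm — holds.
Standup has to happen before Roadmap — holds.
The Retro can't start until after the Standup — holds.
There are 3 rooms available — holds.
Roadmap has to happen before One-on-one — holds.
Legal has to be in the 2pm slot or an earlier one — holds.
One-on-one must start no later than 3pm — holds.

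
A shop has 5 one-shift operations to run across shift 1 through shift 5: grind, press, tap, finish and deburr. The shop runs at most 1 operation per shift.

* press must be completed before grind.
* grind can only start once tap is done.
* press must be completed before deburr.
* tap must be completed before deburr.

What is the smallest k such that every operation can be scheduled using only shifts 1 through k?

5

The precedence chain requires at least 2 distinct shifts.
With at most 1 per shift and 5 operations, at least 5 shifts are needed.
5 works (last occupied shift: shift 5): for example press in shift 1; deburr in shift 4; grind in shift 3; finish in shift 5; tap in shift 2.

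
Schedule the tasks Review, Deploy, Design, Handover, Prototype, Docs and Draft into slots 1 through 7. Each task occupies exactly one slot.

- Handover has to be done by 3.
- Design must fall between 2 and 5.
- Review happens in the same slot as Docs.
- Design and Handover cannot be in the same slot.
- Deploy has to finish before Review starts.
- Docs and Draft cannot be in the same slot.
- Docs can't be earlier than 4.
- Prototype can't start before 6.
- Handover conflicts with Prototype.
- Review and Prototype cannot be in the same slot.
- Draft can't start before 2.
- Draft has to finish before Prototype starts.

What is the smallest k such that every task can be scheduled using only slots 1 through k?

The precedence chain requires at least 2 distinct slots.
Prototype can't be placed before 6, so the schedule must run through at least slot 6.
6 works (last occupied slot: 6): for example Draft -> 2, Review -> 4, Handover -> 1, Design -> 2, Deploy -> 1, Prototype -> 6, Docs -> 4.

6 slots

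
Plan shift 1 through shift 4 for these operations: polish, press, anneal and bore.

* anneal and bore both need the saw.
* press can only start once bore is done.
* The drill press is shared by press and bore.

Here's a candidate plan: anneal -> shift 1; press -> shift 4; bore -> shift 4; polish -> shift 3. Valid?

press can only start once bore is done — violated.
The drill press is shared by press and bore — violated.
anneal and bore both need the saw — holds.

No — it violates: The drill press is shared by press and bore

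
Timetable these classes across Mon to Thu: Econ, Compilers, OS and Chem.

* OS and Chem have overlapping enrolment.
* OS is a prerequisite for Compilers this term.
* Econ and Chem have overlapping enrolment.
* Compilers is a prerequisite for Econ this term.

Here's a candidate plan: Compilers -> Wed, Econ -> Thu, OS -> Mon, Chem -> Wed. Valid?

Yes

OS and Chem have overlapping enrolment — holds.
OS is a prerequisite for Compilers this term — holds.
Compilers is a prerequisite for Econ this term — holds.
Econ and Chem have overlapping enrolment — holds.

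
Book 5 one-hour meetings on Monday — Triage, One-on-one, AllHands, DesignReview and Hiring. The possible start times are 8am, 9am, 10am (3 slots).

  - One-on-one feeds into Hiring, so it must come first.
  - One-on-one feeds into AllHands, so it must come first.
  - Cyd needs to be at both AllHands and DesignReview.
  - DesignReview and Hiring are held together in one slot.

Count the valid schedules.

6

Splitting on Triage: it can be 8am (2), 9am (2), 10am (2). Listing each branch's schedules as (One-on-one, AllHands, DesignReview, Hiring):
Triage=8am: (8am,9am,10am,10am) (8am,10am,9am,9am) — 2.
Triage=9am: (8am,9am,10am,10am) (8am,10am,9am,9am) — 2.
Triage=10am: (8am,9am,10am,10am) (8am,10am,9am,9am) — 2.
Summing: 2 + 2 + 2 = 6.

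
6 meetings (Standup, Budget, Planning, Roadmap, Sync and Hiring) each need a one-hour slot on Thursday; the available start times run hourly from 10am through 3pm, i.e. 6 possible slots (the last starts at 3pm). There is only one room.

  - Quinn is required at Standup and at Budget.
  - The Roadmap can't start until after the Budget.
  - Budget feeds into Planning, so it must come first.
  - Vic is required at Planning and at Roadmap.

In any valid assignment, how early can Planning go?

11am

Precedence pushes Planning to at least 11am.
Planning at 11am is achievable: Hiring=3pm; Sync=2pm; Roadmap=12pm; Planning=11am; Budget=10am; Standup=1pm.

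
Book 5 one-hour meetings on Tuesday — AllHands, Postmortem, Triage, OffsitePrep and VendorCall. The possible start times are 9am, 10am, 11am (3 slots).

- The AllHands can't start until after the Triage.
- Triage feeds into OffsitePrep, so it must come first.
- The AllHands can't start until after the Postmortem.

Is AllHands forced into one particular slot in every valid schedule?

No

AllHands can be 10am (e.g. Triage in 9am; OffsitePrep in 10am; Postmortem in 9am; AllHands in 10am; VendorCall in 9am) or 11am (e.g. AllHands -> 11am, Triage -> 9am, OffsitePrep -> 10am, Postmortem -> 9am, VendorCall -> 9am).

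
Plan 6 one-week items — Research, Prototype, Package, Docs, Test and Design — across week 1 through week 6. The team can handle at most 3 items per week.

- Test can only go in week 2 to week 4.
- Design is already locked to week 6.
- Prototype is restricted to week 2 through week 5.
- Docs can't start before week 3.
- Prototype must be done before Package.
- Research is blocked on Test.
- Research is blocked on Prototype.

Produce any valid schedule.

Design=week 6; Prototype=week 2; Package=week 3; Docs=week 3; Research=week 3; Test=week 2

Checking: Prototype(week 2) before Package(week 3); Prototype(week 2) before Research(week 3); Test(week 2) before Research(week 3); Design=week 6 in [week 6,week 6]; Prototype=week 2 in [week 2,week 5]; Docs=week 3 in [week 3,week 6]; Test=week 2 in [week 2,week 4]; max 3 per week (cap 3).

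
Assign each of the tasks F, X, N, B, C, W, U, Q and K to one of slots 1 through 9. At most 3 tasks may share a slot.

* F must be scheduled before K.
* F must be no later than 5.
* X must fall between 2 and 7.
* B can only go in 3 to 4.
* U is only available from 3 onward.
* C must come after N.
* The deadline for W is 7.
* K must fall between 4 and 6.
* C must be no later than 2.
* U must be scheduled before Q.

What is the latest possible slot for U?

8

U is available from 3; downstream work caps U at 8.
U at 8 is achievable: K in 4; N in 1; B in 3; W in 1; Q in 9; U in 8; X in 2; C in 2; F in 1.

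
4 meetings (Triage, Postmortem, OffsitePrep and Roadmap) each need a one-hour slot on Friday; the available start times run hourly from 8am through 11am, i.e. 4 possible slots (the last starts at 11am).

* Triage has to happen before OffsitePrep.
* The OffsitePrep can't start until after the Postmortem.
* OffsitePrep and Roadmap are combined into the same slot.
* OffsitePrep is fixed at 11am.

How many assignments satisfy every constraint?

Splitting on Triage: it can be 8am (3), 9am (3), 10am (3). Listing each branch's schedules as (Postmortem, OffsitePrep, Roadmap):
Triage=8am: (8am,11am,11am) (9am,11am,11am) (10am,11am,11am) — 3.
Triage=9am: (8am,11am,11am) (9am,11am,11am) (10am,11am,11am) — 3.
Triage=10am: (8am,11am,11am) (9am,11am,11am) (10am,11am,11am) — 3.
Summing: 3 + 3 + 3 = 9.

9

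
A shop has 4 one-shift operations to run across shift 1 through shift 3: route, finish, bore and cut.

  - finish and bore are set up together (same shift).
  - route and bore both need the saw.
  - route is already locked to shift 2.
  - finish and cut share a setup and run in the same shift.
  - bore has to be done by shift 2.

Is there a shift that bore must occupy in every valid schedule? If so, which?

bore's window is shift 1–shift 2.
route is fixed at shift 2, and bore can't share a shift with route.
So bore must be shift 1.

shift 1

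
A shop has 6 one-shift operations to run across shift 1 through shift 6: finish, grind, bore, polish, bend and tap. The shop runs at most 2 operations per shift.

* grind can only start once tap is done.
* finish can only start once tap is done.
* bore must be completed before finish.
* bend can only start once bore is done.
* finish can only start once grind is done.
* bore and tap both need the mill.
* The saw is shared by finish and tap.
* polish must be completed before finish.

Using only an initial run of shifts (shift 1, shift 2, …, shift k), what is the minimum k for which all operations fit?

3

The precedence chain requires at least 3 distinct shifts.
With at most 2 per shift and 6 operations, at least 3 shifts are needed.
3 works (last occupied shift: shift 3): for example finish=shift 3, grind=shift 2, tap=shift 1, polish=shift 1, bend=shift 3, bore=shift 2.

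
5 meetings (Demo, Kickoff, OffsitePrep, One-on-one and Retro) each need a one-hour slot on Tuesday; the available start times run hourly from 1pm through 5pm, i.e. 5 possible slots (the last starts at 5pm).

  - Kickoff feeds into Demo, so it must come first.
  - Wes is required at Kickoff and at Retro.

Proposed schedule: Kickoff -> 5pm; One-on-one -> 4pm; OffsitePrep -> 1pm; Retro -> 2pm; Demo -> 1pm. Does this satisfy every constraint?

Kickoff feeds into Demo, so it must come first — violated.
Wes is required at Kickoff and at Retro — holds.

Invalid. Kickoff feeds into Demo, so it must come first.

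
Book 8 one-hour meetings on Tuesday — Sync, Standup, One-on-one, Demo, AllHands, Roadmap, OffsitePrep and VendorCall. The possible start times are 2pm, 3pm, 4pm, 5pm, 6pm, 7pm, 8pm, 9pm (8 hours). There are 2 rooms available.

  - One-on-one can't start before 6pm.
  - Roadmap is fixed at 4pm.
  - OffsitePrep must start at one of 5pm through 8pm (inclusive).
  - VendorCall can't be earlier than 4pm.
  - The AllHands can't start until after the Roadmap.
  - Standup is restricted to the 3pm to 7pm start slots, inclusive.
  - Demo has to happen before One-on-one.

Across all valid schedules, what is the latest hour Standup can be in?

Standup is available from 3pm; Standup's own window allows nothing later than 7pm.
Standup at 7pm is achievable: AllHands in 5pm; OffsitePrep in 5pm; Standup in 7pm; Demo in 2pm; One-on-one in 6pm; Sync in 2pm; VendorCall in 4pm; Roadmap in 4pm.

7pm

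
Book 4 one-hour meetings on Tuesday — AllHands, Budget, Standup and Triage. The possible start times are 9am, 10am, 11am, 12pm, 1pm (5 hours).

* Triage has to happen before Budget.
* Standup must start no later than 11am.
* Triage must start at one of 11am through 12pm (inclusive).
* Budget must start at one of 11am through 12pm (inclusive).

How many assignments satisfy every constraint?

Splitting on AllHands: it can be 9am (3), 10am (3), 11am (3), 12pm (3), 1pm (3). Listing each branch's schedules as (Budget, Standup, Triage):
AllHands=9am: (12pm,9am,11am) (12pm,10am,11am) (12pm,11am,11am) — 3.
AllHands=10am: (12pm,9am,11am) (12pm,10am,11am) (12pm,11am,11am) — 3.
AllHands=11am: (12pm,9am,11am) (12pm,10am,11am) (12pm,11am,11am) — 3.
AllHands=12pm: (12pm,9am,11am) (12pm,10am,11am) (12pm,11am,11am) — 3.
AllHands=1pm: (12pm,9am,11am) (12pm,10am,11am) (12pm,11am,11am) — 3.
Summing: 3 + 3 + 3 + 3 + 3 = 15.

15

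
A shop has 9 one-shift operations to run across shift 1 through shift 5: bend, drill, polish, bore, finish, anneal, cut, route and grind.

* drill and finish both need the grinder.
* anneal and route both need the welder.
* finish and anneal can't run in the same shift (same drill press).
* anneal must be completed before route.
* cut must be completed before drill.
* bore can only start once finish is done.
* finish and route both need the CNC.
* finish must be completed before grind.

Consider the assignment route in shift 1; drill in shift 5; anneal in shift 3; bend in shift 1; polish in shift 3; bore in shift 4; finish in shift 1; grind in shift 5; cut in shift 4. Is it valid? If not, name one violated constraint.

No — it violates: finish and route both need the CNC

drill and finish both need the grinder — holds.
finish and anneal can't run in the same shift (same drill press) — holds.
anneal and route both need the welder — holds.
cut must be completed before drill — holds.
finish must be completed before grind — holds.
anneal must be completed before route — violated.
bore can only start once finish is done — holds.
finish and route both need the CNC — violated.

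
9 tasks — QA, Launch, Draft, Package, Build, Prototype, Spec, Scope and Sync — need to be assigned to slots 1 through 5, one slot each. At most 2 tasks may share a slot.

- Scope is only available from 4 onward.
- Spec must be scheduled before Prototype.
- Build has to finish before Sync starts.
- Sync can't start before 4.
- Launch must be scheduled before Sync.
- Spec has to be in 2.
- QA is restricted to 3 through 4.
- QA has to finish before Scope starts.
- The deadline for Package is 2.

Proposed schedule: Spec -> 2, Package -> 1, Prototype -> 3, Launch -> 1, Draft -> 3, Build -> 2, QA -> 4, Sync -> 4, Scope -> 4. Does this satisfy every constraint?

Launch must be scheduled before Sync — holds.
Build has to finish before Sync starts — holds.
At most 2 tasks may share a slot — violated.
QA is restricted to 3 through 4 — holds.
Scope is only available from 4 onward — holds.
QA has to finish before Scope starts — violated.
Spec must be scheduled before Prototype — holds.
The deadline for Package is 2 — holds.
Sync can't start before 4 — holds.
Spec has to be in 2 — holds.

No — it violates: At most 2 tasks may share a slot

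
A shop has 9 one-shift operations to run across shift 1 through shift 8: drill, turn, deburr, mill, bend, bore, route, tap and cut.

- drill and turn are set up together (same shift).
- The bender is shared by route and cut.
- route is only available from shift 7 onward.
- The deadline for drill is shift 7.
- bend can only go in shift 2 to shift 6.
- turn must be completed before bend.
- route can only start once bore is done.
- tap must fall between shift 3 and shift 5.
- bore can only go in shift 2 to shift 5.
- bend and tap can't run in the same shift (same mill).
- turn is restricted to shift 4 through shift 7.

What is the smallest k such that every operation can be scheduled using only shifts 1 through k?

7

The precedence chain requires at least 2 distinct shifts.
route can't be placed before shift 7, so the schedule must run through at least shift 7.
7 works (last occupied shift: shift 7): for example drill in shift 4, route in shift 7, tap in shift 3, bore in shift 2, cut in shift 1, deburr in shift 1, turn in shift 4, mill in shift 1, bend in shift 5.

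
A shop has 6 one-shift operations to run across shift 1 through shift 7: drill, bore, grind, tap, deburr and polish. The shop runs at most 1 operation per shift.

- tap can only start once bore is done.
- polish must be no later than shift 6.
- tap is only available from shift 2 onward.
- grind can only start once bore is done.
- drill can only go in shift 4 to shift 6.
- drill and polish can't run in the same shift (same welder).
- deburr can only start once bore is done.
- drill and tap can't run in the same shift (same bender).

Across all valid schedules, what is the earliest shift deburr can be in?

Precedence pushes deburr to at least shift 2.
deburr at shift 2 is achievable: deburr in shift 2, tap in shift 3, bore in shift 1, drill in shift 4, polish in shift 5, grind in shift 6.

shift 2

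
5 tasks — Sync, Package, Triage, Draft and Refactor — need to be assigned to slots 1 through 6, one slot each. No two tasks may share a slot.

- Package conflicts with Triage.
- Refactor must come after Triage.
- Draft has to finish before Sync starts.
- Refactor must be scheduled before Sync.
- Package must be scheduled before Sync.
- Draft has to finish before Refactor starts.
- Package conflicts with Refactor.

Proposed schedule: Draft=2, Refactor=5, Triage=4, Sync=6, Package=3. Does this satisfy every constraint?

Valid

Draft has to finish before Sync starts — holds.
Draft has to finish before Refactor starts — holds.
Refactor must be scheduled before Sync — holds.
Package conflicts with Refactor — holds.
Refactor must come after Triage — holds.
Package must be scheduled before Sync — holds.
No two tasks may share a slot — holds.
Package conflicts with Triage — holds.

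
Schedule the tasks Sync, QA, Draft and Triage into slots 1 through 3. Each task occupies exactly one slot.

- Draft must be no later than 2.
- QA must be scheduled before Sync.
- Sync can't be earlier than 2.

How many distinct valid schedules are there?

18

Splitting on Sync: it can be 2 (6), 3 (12). Listing each branch's schedules as (QA, Draft, Triage):
Sync=2: (1,1,1) (1,1,2) (1,1,3) (1,2,1) (1,2,2) (1,2,3) — 6.
Sync=3: (1,1,1) (1,1,2) (1,1,3) (1,2,1) (1,2,2) (1,2,3) (2,1,1) (2,1,2) (2,1,3) (2,2,1) (2,2,2) (2,2,3) — 12.
Summing: 6 + 12 = 18.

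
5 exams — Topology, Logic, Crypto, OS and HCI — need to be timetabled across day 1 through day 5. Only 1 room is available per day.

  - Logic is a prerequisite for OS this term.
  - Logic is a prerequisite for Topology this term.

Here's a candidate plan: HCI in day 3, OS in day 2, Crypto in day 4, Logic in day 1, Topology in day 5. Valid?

Yes

Logic is a prerequisite for OS this term — holds.
Logic is a prerequisite for Topology this term — holds.
Only 1 room is available per day — holds.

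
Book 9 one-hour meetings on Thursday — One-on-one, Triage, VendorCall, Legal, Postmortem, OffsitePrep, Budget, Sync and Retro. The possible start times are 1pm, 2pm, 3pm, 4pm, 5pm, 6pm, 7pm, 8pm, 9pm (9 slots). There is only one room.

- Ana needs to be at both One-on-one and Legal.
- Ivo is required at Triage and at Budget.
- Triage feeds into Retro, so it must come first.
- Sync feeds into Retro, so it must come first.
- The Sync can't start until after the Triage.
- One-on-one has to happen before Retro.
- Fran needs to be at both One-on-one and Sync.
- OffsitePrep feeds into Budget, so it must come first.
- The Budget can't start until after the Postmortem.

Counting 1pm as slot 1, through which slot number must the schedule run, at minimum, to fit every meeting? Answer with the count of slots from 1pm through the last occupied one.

The precedence chain requires at least 3 distinct slots.
With at most 1 per slot and 9 meetings, at least 9 slots are needed.
9 works (last occupied slot: 9pm): for example OffsitePrep in 6pm, Legal in 9pm, Triage in 1pm, VendorCall in 8pm, Retro in 4pm, One-on-one in 3pm, Postmortem in 5pm, Sync in 2pm, Budget in 7pm.

9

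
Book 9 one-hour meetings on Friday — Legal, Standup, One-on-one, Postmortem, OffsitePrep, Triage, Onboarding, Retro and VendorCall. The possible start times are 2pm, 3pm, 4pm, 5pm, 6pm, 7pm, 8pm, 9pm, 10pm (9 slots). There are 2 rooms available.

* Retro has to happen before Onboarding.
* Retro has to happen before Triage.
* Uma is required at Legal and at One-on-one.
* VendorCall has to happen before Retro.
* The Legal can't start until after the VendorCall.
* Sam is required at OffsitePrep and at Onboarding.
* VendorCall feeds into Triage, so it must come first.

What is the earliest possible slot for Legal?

Precedence pushes Legal to at least 3pm.
Legal at 3pm is achievable: Triage=4pm; Postmortem=5pm; Standup=2pm; Legal=3pm; Retro=3pm; VendorCall=2pm; OffsitePrep=6pm; One-on-one=5pm; Onboarding=4pm.

3pm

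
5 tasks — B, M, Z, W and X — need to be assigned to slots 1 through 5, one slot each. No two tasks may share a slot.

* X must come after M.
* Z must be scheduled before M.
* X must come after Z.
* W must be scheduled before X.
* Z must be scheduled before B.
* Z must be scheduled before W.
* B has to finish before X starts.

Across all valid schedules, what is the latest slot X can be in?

Precedence pushes X to at least 3.
X at 5 is achievable: W=4; M=3; X=5; B=2; Z=1.

5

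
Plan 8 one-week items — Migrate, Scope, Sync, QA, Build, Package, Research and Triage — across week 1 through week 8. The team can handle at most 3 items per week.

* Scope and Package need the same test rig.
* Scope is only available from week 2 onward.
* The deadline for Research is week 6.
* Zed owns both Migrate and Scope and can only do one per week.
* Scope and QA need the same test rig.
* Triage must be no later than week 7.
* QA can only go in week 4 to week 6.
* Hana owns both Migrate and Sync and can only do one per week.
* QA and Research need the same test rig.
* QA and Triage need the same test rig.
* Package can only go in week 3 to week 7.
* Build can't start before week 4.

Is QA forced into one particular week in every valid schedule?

QA can be week 4 (e.g. QA=week 4, Scope=week 2, Triage=week 1, Sync=week 2, Migrate=week 1, Research=week 1, Build=week 4, Package=week 3) or week 5 (e.g. Build in week 4; Package in week 3; Triage in week 1; Scope in week 2; Sync in week 2; Migrate in week 1; Research in week 1; QA in week 5).

No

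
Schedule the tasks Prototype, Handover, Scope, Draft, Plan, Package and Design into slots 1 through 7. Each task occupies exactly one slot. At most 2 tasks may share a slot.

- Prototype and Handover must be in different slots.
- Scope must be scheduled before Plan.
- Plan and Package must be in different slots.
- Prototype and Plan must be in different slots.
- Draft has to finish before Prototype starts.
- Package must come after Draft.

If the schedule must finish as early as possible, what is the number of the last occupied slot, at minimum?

The precedence chain requires at least 2 distinct slots.
With at most 2 per slot and 7 tasks, at least 4 slots are needed.
4 works (last occupied slot: 4): for example Design in 4, Scope in 1, Plan in 3, Package in 2, Draft in 1, Prototype in 2, Handover in 3.

4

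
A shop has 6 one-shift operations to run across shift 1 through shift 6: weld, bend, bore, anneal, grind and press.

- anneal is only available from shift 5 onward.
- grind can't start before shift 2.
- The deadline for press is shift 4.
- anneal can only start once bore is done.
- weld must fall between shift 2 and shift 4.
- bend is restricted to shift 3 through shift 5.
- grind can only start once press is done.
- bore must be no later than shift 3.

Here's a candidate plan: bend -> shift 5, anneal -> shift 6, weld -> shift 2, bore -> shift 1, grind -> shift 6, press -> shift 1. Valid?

grind can't start before shift 2 — holds.
grind can only start once press is done — holds.
weld must fall between shift 2 and shift 4 — holds.
anneal can only start once bore is done — holds.
The deadline for press is shift 4 — holds.
bend is restricted to shift 3 through shift 5 — holds.
bore must be no later than shift 3 — holds.
anneal is only available from shift 5 onward — holds.

Yes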